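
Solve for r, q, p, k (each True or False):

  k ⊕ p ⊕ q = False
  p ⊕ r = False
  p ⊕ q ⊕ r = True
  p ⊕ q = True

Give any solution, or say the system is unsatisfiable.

r = False, q = True, p = False, k = True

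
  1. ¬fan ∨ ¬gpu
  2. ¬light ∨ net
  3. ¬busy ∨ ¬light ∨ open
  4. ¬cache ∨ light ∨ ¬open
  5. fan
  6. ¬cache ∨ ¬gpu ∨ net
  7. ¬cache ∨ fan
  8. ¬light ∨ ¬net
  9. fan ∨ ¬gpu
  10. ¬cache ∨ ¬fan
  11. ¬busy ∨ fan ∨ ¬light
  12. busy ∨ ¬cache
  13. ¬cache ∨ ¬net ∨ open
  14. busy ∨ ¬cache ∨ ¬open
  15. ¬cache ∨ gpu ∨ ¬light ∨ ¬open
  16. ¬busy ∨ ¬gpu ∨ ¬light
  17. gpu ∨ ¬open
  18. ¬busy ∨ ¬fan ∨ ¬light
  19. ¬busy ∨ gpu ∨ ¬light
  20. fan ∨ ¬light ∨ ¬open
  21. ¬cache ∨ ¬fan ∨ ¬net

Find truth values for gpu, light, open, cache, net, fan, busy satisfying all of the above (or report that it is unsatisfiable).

Unit clause (fan) forces fan = True.
In (¬cache ∨ ¬fan) only ¬cache is left, so cache = False.
In (¬fan ∨ ¬gpu) only ¬gpu is left, so gpu = False.
In (gpu ∨ ¬open) only ¬open is left, so open = False.
Try light = True:
  (¬light ∨ net) forces net = True.
  clause (¬light ∨ ¬net) is falsified — backtrack.
So light = False.
Set net = False.
Set busy = False.
All clauses satisfied.

gpu = False; light = False; open = False; cache = False; net = False; fan = True; busy = False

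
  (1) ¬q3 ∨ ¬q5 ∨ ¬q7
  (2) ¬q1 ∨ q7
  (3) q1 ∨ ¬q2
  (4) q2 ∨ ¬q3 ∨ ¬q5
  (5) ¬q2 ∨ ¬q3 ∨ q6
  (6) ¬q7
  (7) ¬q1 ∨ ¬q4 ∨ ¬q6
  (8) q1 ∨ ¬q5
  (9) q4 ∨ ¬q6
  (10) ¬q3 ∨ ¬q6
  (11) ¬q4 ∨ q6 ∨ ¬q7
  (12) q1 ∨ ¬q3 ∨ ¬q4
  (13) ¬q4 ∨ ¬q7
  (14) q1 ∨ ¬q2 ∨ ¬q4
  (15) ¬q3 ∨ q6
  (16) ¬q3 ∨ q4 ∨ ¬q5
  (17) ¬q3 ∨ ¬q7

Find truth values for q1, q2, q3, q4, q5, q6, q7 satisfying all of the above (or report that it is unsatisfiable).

q1 = False, q2 = False, q3 = False, q4 = True, q5 = False, q6 = True, q7 = False

Unit clause (¬q7) forces q7 = False.
In (¬q1 ∨ q7) only ¬q1 is left, so q1 = False.
In (q1 ∨ ¬q2) only ¬q2 is left, so q2 = False.
In (q1 ∨ ¬q5) only ¬q5 is left, so q5 = False.
Try q3 = True:
  (¬q3 ∨ ¬q6) forces q6 = False.
  clause (¬q3 ∨ q6) is falsified — backtrack.
So q3 = False.
Set q4 = True.
Set q6 = True.
All clauses satisfied.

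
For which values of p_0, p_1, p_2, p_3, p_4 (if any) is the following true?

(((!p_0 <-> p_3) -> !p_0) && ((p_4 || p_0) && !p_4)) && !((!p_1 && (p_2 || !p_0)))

p_0: True, p_1: False, p_2: False, p_3: True, p_4: False

  ((!p_0 <-> p_3) -> !p_0) && ((p_4 || p_0) && !p_4) = True
    (!p_0 <-> p_3) -> !p_0 = True
      !p_0 <-> p_3 = False
        !p_0 = False
      !p_0 = False
    (p_4 || p_0) && !p_4 = True
      p_4 || p_0 = True
      !p_4 = True
  !((!p_1 && (p_2 || !p_0))) = True
    !p_1 && (p_2 || !p_0) = False
      !p_1 = True
      p_2 || !p_0 = False
        !p_0 = False
Both conjuncts True, so the formula holds.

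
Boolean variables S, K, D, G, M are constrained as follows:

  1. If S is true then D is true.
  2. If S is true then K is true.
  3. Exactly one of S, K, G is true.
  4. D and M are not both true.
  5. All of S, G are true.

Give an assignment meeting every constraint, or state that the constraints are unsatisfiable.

UNSATISFIABLE

Case G = True:
  (3) with G=T forces S = False.
  Constraint (5) is violated (S=F) — contradiction.
Case G = False:
  Constraint (5) is violated (G=F) — contradiction.
Both cases fail — unsatisfiable.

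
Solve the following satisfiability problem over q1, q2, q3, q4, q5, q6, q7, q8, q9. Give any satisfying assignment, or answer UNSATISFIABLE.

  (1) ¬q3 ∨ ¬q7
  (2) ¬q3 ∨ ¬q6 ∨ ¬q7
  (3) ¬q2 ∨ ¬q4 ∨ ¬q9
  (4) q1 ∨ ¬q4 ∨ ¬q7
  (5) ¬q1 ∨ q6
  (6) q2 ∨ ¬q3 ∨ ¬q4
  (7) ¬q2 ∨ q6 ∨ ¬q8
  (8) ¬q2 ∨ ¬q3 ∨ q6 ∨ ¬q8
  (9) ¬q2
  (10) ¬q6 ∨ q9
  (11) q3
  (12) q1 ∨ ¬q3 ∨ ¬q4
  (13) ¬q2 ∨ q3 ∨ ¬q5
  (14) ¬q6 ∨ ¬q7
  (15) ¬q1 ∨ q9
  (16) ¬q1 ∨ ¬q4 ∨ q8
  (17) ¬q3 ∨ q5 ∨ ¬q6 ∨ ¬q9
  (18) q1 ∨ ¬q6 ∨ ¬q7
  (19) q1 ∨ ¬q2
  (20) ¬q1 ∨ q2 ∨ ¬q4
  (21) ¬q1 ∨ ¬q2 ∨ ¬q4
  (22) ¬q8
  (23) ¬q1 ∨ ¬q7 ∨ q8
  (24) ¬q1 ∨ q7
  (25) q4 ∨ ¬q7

Unit clause (¬q2) forces q2 = False.
Unit clause (q3) forces q3 = True.
Unit clause (¬q8) forces q8 = False.
In (¬q3 ∨ ¬q7) only ¬q7 is left, so q7 = False.
In (q2 ∨ ¬q3 ∨ ¬q4) only ¬q4 is left, so q4 = False.
In (¬q1 ∨ q7) only ¬q1 is left, so q1 = False.
Set q5 = True.
Set q6 = True.
  then (¬q6 ∨ q9) forces q9 = True.
All clauses satisfied.

q1 = False, q2 = False, q3 = True, q4 = False, q5 = True, q6 = True, q7 = False, q8 = False, q9 = True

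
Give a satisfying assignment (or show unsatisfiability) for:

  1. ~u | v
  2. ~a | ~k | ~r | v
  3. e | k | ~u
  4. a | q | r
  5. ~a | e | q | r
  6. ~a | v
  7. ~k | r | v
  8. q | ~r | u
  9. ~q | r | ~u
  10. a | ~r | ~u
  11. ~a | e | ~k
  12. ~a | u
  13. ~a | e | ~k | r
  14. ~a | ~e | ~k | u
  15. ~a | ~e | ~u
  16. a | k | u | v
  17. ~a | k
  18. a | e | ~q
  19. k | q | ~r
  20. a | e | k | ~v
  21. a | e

u=F, v=F, a=F, k=T, r=T, q=T, e=T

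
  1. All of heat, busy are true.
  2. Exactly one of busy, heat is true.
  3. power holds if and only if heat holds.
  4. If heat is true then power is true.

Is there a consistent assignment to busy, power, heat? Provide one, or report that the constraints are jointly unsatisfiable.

Case busy = True:
  (1) forces heat = True.
  Constraint (2) is violated (busy=T, heat=T) — contradiction.
Case busy = False:
  Constraint (1) is violated (busy=F) — contradiction.
Both cases fail — unsatisfiable.

Unsatisfiable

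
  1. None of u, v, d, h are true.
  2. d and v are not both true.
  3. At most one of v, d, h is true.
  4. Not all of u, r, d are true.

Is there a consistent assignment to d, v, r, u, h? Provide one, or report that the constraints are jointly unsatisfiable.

d = False, v = False, r = False, u = False, h = False

  (1) {u, v, d, h}: 0 true — none ✓
  (2) d=F, v=F — not both ✓
  (3) {v, d, h}: 0 true — at most one ✓
  (4) {u, r, d}: 0/3 true — not all ✓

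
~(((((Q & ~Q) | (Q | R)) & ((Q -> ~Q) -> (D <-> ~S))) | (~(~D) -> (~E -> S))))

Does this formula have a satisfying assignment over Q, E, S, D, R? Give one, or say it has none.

Q = False, E = False, S = False, D = True, R = False

  ~(((((Q & ~Q) | (Q | R)) & ((Q -> ~Q) -> (D <-> ~S))) | (~(~D) -> (~E -> S)))) = True
    (((Q & ~Q) | (Q | R)) & ((Q -> ~Q) -> (D <-> ~S))) | (~(~D) -> (~E -> S)) = False
      ((Q & ~Q) | (Q | R)) & ((Q -> ~Q) -> (D <-> ~S)) = False
        (Q & ~Q) | (Q | R) = False
          Q & ~Q = False
            ~Q = True
          Q | R = False
        (Q -> ~Q) -> (D <-> ~S) = True
          Q -> ~Q = True
            ~Q = True
          D <-> ~S = True
            ~S = True
      ~(~D) -> (~E -> S) = False
        ~(~D) = True
          ~D = False
        ~E -> S = False
          ~E = True
The formula evaluates to True.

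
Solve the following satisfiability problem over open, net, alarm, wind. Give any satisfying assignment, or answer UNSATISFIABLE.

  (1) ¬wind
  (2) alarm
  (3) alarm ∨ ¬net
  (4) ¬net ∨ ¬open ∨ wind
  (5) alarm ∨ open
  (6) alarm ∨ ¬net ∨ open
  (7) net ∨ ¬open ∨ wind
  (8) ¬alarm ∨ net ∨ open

Unit clause (¬wind) forces wind = False.
Unit clause (alarm) forces alarm = True.
Try open = True:
  (¬net ∨ ¬open ∨ wind) forces net = False.
  clause (net ∨ ¬open ∨ wind) is falsified — backtrack.
So open = False.
  then (¬alarm ∨ net ∨ open) forces net = True.
All clauses satisfied.

open = False, net = True, alarm = True, wind = False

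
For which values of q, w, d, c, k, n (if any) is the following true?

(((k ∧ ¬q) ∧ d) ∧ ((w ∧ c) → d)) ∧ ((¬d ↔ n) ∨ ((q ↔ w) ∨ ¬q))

q=F; w=T; d=T; c=F; k=T; n=T

  ((k ∧ ¬q) ∧ d) ∧ ((w ∧ c) → d) = True
    (k ∧ ¬q) ∧ d = True
      k ∧ ¬q = True
        ¬q = True
    (w ∧ c) → d = True
      w ∧ c = False
  (¬d ↔ n) ∨ ((q ↔ w) ∨ ¬q) = True
    ¬d ↔ n = False
      ¬d = False
    (q ↔ w) ∨ ¬q = True
      q ↔ w = False
      ¬q = True
Both conjuncts True, so the formula holds.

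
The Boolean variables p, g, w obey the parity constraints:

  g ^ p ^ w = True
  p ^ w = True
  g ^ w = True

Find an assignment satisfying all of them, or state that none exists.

p=F; g=F; w=T

g ^ p ^ w = F ^ F ^ T = True ✓
p ^ w = F ^ T = True ✓
g ^ w = F ^ T = True ✓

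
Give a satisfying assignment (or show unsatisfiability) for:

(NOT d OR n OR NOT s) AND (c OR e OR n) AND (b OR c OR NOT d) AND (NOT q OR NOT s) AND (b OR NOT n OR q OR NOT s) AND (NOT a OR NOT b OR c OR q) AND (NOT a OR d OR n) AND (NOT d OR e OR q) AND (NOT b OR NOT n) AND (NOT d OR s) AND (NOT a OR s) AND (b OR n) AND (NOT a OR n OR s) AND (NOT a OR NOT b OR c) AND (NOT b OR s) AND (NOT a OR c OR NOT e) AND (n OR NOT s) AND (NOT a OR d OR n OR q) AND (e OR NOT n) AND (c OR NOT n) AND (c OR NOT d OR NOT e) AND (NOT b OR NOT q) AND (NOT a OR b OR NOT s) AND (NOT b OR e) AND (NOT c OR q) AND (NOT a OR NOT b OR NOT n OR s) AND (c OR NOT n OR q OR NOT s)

s = False, a = False, e = True, c = True, d = False, q = True, b = False, n = True

Set s = False.
  then (NOT d OR s) forces d = False.
  then (NOT a OR s) forces a = False.
  then (NOT b OR s) forces b = False.
  then (b OR n) forces n = True.
  then (e OR NOT n) forces e = True.
  then (c OR NOT n) forces c = True.
  then (NOT c OR q) forces q = True.
All clauses satisfied.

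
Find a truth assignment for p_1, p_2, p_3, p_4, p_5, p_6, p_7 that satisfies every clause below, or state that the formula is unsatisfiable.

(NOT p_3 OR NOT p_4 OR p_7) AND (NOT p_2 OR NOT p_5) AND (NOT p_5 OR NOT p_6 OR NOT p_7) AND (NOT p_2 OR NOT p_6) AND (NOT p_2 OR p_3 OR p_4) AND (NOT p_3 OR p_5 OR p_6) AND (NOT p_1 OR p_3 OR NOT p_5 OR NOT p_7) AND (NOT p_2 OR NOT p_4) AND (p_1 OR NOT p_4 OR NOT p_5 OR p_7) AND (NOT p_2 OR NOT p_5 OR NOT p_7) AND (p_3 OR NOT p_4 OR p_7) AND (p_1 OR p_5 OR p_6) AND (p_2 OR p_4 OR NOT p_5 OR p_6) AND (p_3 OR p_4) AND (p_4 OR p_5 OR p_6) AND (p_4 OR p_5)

Set p_1 = True.
Try p_2 = True:
  (NOT p_2 OR NOT p_5) forces p_5 = False.
  (NOT p_2 OR NOT p_6) forces p_6 = False.
  (NOT p_3 OR p_5 OR p_6) forces p_3 = False.
  (NOT p_2 OR p_3 OR p_4) forces p_4 = True.
  clause (NOT p_2 OR NOT p_4) is falsified — backtrack.
So p_2 = False.
Set p_3 = False.
  then (p_3 OR p_4) forces p_4 = True.
  then (p_3 OR NOT p_4 OR p_7) forces p_7 = True.
  then (NOT p_1 OR p_3 OR NOT p_5 OR NOT p_7) forces p_5 = False.
Set p_6 = True.
All clauses satisfied.

p_1: True; p_2: False; p_3: False; p_4: True; p_5: False; p_6: True; p_7: True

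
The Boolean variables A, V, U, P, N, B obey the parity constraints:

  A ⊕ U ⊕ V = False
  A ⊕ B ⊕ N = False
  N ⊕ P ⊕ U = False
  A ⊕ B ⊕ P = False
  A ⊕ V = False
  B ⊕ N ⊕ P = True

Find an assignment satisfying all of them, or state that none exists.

A = True; V = True; U = False; P = False; N = False; B = True

A ⊕ U ⊕ V = T ⊕ F ⊕ T = False ✓
A ⊕ B ⊕ N = T ⊕ T ⊕ F = False ✓
N ⊕ P ⊕ U = F ⊕ F ⊕ F = False ✓
A ⊕ B ⊕ P = T ⊕ T ⊕ F = False ✓
A ⊕ V = T ⊕ T = False ✓
B ⊕ N ⊕ P = T ⊕ F ⊕ F = True ✓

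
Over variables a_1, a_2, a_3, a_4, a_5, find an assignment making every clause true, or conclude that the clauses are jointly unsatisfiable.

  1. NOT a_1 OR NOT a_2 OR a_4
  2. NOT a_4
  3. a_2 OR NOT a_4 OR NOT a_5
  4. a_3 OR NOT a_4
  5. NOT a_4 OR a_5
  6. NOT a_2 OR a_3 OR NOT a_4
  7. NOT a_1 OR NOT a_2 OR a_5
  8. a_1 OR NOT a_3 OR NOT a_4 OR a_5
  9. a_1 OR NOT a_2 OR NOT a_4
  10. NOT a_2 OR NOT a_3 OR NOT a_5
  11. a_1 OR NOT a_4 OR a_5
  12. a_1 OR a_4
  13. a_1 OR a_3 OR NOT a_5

a_1=T, a_2=F, a_3=F, a_4=F, a_5=T

Unit clause (NOT a_4) forces a_4 = False.
In (a_1 OR a_4) only a_1 is left, so a_1 = True.
In (NOT a_1 OR NOT a_2 OR a_4) only NOT a_2 is left, so a_2 = False.
Set a_3 = False.
Set a_5 = True.
All clauses satisfied.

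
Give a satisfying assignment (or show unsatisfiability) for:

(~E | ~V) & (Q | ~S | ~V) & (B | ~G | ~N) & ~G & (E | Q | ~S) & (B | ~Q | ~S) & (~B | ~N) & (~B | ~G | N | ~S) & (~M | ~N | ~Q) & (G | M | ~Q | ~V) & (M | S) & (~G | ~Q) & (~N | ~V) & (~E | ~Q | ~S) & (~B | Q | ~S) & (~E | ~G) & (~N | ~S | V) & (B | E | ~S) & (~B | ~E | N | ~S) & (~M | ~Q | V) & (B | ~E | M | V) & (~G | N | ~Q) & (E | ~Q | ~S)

Unit clause (~G) forces G = False.
Set V = False.
Set Q = False.
Set S = True.
  then (E | Q | ~S) forces E = True.
  then (~B | Q | ~S) forces B = False.
  then (~N | ~S | V) forces N = False.
  then (B | ~E | M | V) forces M = True.
All clauses satisfied.

V=F, G=F, Q=F, S=T, B=F, M=T, E=T, N=F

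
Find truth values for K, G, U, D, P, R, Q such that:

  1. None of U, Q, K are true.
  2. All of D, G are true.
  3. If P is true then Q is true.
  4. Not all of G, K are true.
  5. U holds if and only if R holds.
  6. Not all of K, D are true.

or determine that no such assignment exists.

K: False, G: True, U: False, D: True, P: False, R: False, Q: False

  (1) {U, Q, K}: 0 true — none ✓
  (2) {D, G}: all 2 true ✓
  (3) P=F ⇒ Q: vacuous ✓
  (4) {G, K}: 1/2 true — not all ✓
  (5) U=F, R=F — same ✓
  (6) {K, D}: 1/2 true — not all ✓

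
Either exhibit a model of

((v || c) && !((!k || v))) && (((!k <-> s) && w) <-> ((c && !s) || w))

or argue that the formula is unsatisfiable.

v = False, k = True, s = True, w = False, c = True

  (v || c) && !((!k || v)) = True
    v || c = True
    !((!k || v)) = True
      !k || v = False
        !k = False
  ((!k <-> s) && w) <-> ((c && !s) || w) = True
    (!k <-> s) && w = False
      !k <-> s = False
        !k = False
    (c && !s) || w = False
      c && !s = False
        !s = False
Both conjuncts True, so the formula holds.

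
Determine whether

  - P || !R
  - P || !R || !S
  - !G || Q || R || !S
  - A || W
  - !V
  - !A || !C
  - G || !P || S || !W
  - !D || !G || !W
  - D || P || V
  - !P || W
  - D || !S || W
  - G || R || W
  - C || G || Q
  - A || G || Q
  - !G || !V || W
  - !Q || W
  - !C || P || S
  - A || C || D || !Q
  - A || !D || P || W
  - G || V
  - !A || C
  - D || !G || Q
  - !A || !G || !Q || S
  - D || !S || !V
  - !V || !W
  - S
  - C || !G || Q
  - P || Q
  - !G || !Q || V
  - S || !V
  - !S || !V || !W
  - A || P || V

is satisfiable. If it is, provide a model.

UNSATISFIABLE

Case S = True:
  (!V) forces V = False.
  (G || V) forces G = True.
  (!G || !Q || V) forces Q = False.
  (!G || Q || R || !S) forces R = True.
  (P || !R) forces P = True.
  (!P || W) forces W = True.
  (!D || !G || !W) forces D = False.
  Clause (D || !G || Q) is falsified — contradiction.
Case S = False:
  Clause (S) is falsified — contradiction.
Both cases fail, so the formula is unsatisfiable.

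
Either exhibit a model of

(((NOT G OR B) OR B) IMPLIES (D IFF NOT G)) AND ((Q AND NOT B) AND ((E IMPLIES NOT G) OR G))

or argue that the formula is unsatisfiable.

E=F; D=T; Q=T; B=F; G=F

  ((NOT G OR B) OR B) IMPLIES (D IFF NOT G) = True
    (NOT G OR B) OR B = True
      NOT G OR B = True
        NOT G = True
    D IFF NOT G = True
      NOT G = True
  (Q AND NOT B) AND ((E IMPLIES NOT G) OR G) = True
    Q AND NOT B = True
      NOT B = True
    (E IMPLIES NOT G) OR G = True
      E IMPLIES NOT G = True
        NOT G = True
Both conjuncts True, so the formula holds.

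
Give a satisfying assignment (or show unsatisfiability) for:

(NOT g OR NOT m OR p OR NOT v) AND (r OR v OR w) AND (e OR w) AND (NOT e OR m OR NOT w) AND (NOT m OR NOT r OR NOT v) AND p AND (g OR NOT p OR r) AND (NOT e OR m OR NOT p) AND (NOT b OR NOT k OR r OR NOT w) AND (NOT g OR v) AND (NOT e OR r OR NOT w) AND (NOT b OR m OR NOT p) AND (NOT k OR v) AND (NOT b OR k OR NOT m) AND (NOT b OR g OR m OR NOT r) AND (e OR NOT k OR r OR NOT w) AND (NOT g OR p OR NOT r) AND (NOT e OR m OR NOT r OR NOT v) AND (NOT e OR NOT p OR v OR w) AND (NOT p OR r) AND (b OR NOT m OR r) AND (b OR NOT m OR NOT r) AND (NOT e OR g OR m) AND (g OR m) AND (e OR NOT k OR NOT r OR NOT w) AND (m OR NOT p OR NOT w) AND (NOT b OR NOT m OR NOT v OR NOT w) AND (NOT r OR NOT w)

Case p = True:
  (NOT p OR r) forces r = True.
  (NOT r OR NOT w) forces w = False.
  (e OR w) forces e = True.
  (NOT e OR m OR NOT p) forces m = True.
  (NOT m OR NOT r OR NOT v) forces v = False.
  Clause (NOT e OR NOT p OR v OR w) is falsified — contradiction.
Case p = False:
  Clause (p) is falsified — contradiction.
Both cases fail, so the formula is unsatisfiable.

The formula is unsatisfiable.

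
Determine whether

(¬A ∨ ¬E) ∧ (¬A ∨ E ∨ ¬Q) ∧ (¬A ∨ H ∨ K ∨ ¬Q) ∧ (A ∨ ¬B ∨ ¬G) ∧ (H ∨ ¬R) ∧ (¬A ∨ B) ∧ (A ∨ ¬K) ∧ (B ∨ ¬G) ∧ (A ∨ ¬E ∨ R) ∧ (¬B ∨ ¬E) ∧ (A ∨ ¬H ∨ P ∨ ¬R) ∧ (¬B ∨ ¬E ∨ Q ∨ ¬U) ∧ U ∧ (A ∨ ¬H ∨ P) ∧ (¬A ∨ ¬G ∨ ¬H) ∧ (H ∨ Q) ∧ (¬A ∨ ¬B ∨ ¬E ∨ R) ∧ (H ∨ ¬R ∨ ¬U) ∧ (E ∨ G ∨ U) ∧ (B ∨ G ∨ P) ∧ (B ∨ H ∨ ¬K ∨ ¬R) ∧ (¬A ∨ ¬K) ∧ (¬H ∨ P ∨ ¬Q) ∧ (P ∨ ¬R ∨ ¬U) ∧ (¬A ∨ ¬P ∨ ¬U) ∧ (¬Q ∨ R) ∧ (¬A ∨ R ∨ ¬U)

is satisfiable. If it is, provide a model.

G=F, H=T, A=F, R=F, K=F, U=T, E=F, B=T, P=T, Q=F

Unit clause (U) forces U = True.
Set G = False.
Try H = False:
  (H ∨ ¬R) forces R = False.
  (H ∨ Q) forces Q = True.
  clause (¬Q ∨ R) is falsified — backtrack.
So H = True.
Set A = False.
  then (A ∨ ¬K) forces K = False.
  then (A ∨ ¬H ∨ P) forces P = True.
Set R = False.
  then (A ∨ ¬E ∨ R) forces E = False.
  then (¬Q ∨ R) forces Q = False.
Set B = True.
All clauses satisfied.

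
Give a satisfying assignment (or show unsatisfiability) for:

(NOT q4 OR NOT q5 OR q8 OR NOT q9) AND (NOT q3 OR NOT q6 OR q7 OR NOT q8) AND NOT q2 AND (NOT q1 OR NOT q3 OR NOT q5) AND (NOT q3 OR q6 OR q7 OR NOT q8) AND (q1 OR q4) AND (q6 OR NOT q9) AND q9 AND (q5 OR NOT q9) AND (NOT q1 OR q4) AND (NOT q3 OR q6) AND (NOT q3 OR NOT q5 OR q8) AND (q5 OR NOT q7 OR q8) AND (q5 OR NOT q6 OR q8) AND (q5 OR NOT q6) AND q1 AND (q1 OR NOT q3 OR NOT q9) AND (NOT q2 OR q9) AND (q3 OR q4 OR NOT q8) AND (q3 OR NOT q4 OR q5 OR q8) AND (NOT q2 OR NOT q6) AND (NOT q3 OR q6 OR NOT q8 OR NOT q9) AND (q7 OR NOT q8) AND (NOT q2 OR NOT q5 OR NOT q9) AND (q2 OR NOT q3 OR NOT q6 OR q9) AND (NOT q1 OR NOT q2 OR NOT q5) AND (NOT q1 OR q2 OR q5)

q1 = True; q2 = False; q3 = False; q4 = True; q5 = True; q6 = True; q7 = True; q8 = True; q9 = True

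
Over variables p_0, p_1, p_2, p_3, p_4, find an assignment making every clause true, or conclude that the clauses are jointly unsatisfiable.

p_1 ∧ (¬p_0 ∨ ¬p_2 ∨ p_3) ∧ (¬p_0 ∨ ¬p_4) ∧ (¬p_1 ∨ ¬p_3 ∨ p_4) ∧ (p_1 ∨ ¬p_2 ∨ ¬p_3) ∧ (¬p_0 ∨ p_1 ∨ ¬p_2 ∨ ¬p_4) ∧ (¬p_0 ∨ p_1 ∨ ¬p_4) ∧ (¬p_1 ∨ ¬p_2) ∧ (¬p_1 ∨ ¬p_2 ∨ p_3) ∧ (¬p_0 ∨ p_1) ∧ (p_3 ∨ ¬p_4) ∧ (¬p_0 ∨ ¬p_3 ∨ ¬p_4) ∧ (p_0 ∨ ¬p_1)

Unit clause (p_1) forces p_1 = True.
In (¬p_1 ∨ ¬p_2) only ¬p_2 is left, so p_2 = False.
In (p_0 ∨ ¬p_1) only p_0 is left, so p_0 = True.
In (¬p_0 ∨ ¬p_4) only ¬p_4 is left, so p_4 = False.
In (¬p_1 ∨ ¬p_3 ∨ p_4) only ¬p_3 is left, so p_3 = False.
All clauses satisfied.

p_0 = True; p_1 = True; p_2 = False; p_3 = False; p_4 = False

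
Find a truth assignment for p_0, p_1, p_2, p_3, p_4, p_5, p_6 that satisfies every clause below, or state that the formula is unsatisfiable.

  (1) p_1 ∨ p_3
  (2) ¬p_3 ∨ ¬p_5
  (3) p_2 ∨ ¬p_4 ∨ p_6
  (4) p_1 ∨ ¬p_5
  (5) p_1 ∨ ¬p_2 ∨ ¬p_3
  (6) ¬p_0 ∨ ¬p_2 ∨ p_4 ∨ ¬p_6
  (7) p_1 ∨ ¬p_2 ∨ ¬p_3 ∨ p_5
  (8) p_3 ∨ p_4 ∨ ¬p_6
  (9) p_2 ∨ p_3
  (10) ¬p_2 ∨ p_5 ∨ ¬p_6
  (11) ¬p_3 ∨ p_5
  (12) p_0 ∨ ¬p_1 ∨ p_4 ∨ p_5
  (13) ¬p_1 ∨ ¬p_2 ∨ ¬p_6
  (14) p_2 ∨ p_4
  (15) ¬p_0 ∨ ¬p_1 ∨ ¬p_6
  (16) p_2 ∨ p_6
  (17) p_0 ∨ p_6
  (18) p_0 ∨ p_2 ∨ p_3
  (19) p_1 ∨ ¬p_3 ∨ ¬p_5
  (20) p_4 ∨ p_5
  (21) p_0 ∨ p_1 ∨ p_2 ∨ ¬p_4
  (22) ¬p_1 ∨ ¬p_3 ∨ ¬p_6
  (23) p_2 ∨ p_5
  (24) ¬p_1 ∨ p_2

p_0: True, p_1: True, p_2: True, p_3: False, p_4: True, p_5: True, p_6: False

Set p_0 = True.
Try p_1 = False:
  (p_1 ∨ p_3) forces p_3 = True.
  (¬p_3 ∨ ¬p_5) forces p_5 = False.
  clause (¬p_3 ∨ p_5) is falsified — backtrack.
So p_1 = True.
  then (¬p_0 ∨ ¬p_1 ∨ ¬p_6) forces p_6 = False.
  then (p_2 ∨ p_6) forces p_2 = True.
Try p_3 = True:
  (¬p_3 ∨ ¬p_5) forces p_5 = False.
  clause (¬p_3 ∨ p_5) is falsified — backtrack.
So p_3 = False.
Set p_4 = True.
Set p_5 = True.
All clauses satisfied.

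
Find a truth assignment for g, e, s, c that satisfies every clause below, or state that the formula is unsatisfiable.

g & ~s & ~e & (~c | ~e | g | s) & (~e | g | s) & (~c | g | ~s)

g=T, e=F, s=F, c=F

Unit clause (g) forces g = True.
Unit clause (~s) forces s = False.
Unit clause (~e) forces e = False.
Set c = False.
All clauses satisfied.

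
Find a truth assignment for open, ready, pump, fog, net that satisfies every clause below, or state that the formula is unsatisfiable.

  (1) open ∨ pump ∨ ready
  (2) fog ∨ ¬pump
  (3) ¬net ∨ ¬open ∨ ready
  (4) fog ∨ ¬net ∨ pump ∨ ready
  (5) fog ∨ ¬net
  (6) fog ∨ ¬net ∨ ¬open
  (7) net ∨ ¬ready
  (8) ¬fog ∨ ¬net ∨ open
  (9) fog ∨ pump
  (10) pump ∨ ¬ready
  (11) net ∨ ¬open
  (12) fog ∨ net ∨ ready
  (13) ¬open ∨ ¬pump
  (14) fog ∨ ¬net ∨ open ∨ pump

Try open = True:
  (net ∨ ¬open) forces net = True.
  (¬net ∨ ¬open ∨ ready) forces ready = True.
  (fog ∨ ¬net) forces fog = True.
  (pump ∨ ¬ready) forces pump = True.
  clause (¬open ∨ ¬pump) is falsified — backtrack.
So open = False.
Set ready = False.
  then (open ∨ pump ∨ ready) forces pump = True.
  then (fog ∨ ¬pump) forces fog = True.
  then (¬fog ∨ ¬net ∨ open) forces net = False.
All clauses satisfied.

open: False; ready: False; pump: True; fog: True; net: False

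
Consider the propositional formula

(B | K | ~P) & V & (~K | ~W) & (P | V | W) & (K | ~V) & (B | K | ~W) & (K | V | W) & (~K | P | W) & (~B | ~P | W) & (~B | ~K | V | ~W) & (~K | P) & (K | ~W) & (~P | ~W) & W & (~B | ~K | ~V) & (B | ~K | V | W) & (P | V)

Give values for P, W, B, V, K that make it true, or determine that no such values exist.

Case W = True:
  (V) forces V = True.
  (~K | ~W) forces K = False.
  Clause (K | ~V) is falsified — contradiction.
Case W = False:
  Clause (W) is falsified — contradiction.
Both cases fail, so the formula is unsatisfiable.

UNSATISFIABLE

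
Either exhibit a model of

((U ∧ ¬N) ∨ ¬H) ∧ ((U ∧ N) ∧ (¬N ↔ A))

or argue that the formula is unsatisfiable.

H = False, A = False, U = True, N = True

  (U ∧ ¬N) ∨ ¬H = True
    U ∧ ¬N = False
      ¬N = False
    ¬H = True
  (U ∧ N) ∧ (¬N ↔ A) = True
    U ∧ N = True
    ¬N ↔ A = True
      ¬N = False
Both conjuncts True, so the formula holds.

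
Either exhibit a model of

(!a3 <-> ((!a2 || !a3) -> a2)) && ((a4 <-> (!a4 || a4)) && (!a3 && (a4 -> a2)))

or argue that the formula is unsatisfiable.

a2: True; a3: False; a4: True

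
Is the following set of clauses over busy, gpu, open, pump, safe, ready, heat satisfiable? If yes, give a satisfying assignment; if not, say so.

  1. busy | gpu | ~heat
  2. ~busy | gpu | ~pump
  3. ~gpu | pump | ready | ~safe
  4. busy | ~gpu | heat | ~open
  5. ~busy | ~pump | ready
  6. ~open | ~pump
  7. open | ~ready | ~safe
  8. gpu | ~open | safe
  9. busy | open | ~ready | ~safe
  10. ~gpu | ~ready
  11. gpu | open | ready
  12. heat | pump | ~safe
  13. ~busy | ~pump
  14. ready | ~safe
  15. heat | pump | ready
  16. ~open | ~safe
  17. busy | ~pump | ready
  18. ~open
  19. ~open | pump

Unit clause (~open) forces open = False.
Set busy = True.
  then (~busy | ~pump) forces pump = False.
Set gpu = True.
  then (~gpu | ~ready) forces ready = False.
  then (ready | ~safe) forces safe = False.
  then (heat | pump | ready) forces heat = True.
All clauses satisfied.

busy = True, gpu = True, open = False, pump = False, safe = False, ready = False, heat = True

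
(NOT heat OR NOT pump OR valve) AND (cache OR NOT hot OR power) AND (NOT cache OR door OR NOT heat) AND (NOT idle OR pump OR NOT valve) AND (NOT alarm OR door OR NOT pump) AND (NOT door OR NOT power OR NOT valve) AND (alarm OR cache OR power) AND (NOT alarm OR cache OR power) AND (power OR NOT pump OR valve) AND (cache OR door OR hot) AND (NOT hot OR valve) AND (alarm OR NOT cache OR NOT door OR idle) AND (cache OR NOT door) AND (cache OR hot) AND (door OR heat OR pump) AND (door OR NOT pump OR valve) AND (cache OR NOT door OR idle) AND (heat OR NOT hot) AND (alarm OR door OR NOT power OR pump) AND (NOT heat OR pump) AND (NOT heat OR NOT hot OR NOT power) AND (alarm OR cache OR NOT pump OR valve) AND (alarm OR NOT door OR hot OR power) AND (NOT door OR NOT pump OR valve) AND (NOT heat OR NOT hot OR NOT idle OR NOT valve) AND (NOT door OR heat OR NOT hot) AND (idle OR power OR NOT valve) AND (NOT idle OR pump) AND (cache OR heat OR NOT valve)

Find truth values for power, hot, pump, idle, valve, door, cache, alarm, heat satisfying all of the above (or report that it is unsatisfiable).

Set power = False.
Set hot = False.
  then (cache OR hot) forces cache = True.
Set pump = True.
  then (power OR NOT pump OR valve) forces valve = True.
  then (idle OR power OR NOT valve) forces idle = True.
Set door = False.
  then (NOT cache OR door OR NOT heat) forces heat = False.
  then (NOT alarm OR door OR NOT pump) forces alarm = False.
All clauses satisfied.

power=F, hot=F, pump=T, idle=T, valve=T, door=F, cache=T, alarm=F, heat=F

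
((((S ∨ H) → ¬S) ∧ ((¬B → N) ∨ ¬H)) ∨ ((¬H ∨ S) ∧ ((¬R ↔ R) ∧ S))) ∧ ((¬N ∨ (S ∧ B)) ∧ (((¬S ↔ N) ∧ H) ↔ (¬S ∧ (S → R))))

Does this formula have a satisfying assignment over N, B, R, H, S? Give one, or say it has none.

The formula is unsatisfiable.

Case S = True: the formula simplifies to (¬R ↔ R) ∧ ((¬N ∨ B) ∧ ¬((¬N ∧ H))).
  R = True: the conjunct ¬R ↔ R becomes ¬True ↔ True = False.
  R = False: the conjunct ¬R ↔ R becomes ¬False ↔ False = False.
Case S = False: the formula simplifies to ((¬B → N) ∨ ¬H) ∧ (¬N ∧ (N ∧ H)).
  N = True: the conjunct ¬N is False.
  N = False: the conjunct N is False.
Both cases fail — unsatisfiable.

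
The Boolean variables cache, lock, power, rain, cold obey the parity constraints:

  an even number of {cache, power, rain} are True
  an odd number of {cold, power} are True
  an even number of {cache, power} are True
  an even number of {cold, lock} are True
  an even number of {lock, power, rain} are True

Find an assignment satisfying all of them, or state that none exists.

No satisfying assignment exists.

Adding constraints 1, 2, 3, 4, 5 mod 2: every variable appears an even number of times on the left, so the left side is 0.
But the right sides sum to 1 (mod 2). 0 ≠ 1 — the system is inconsistent.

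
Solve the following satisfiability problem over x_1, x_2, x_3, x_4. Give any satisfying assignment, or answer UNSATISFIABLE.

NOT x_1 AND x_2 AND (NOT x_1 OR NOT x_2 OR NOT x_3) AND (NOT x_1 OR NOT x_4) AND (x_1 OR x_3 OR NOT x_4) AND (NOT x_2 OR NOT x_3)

x_1 = False; x_2 = True; x_3 = False; x_4 = False

Unit clause (NOT x_1) forces x_1 = False.
Unit clause (x_2) forces x_2 = True.
In (NOT x_2 OR NOT x_3) only NOT x_3 is left, so x_3 = False.
In (x_1 OR x_3 OR NOT x_4) only NOT x_4 is left, so x_4 = False.
Check each clause:
  (NOT x_1): NOT x_1 holds.
  (x_2): x_2 holds.
  (NOT x_1 OR NOT x_2 OR NOT x_3): NOT x_1 holds.
  (NOT x_1 OR NOT x_4): NOT x_1 holds.
  (x_1 OR x_3 OR NOT x_4): NOT x_4 holds.
  (NOT x_2 OR NOT x_3): NOT x_3 holds.
All clauses satisfied.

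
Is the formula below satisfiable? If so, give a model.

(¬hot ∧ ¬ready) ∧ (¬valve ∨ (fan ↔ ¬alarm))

valve = False, fan = True, alarm = True, hot = False, ready = False

  ¬hot ∧ ¬ready = True
    ¬hot = True
    ¬ready = True
  ¬valve ∨ (fan ↔ ¬alarm) = True
    ¬valve = True
    fan ↔ ¬alarm = False
      ¬alarm = False
Both conjuncts True, so the formula holds.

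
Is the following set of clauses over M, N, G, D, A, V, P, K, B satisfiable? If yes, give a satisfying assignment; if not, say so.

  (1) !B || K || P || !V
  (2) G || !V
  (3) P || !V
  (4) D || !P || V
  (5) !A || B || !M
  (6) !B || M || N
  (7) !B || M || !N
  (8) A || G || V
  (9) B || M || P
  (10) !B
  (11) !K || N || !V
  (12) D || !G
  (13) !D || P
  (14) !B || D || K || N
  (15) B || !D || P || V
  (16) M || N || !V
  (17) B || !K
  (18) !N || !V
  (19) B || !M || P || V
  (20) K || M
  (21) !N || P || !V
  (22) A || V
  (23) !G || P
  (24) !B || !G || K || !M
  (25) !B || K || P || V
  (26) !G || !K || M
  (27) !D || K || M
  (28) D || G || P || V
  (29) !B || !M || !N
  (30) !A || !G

Unit clause (!B) forces B = False.
In (B || !K) only !K is left, so K = False.
In (K || M) only M is left, so M = True.
In (!A || B || !M) only !A is left, so A = False.
In (A || V) only V is left, so V = True.
In (G || !V) only G is left, so G = True.
In (P || !V) only P is left, so P = True.
In (D || !G) only D is left, so D = True.
In (!N || !V) only !N is left, so N = False.
All clauses satisfied.

M = True; N = False; G = True; D = True; A = False; V = True; P = True; K = False; B = False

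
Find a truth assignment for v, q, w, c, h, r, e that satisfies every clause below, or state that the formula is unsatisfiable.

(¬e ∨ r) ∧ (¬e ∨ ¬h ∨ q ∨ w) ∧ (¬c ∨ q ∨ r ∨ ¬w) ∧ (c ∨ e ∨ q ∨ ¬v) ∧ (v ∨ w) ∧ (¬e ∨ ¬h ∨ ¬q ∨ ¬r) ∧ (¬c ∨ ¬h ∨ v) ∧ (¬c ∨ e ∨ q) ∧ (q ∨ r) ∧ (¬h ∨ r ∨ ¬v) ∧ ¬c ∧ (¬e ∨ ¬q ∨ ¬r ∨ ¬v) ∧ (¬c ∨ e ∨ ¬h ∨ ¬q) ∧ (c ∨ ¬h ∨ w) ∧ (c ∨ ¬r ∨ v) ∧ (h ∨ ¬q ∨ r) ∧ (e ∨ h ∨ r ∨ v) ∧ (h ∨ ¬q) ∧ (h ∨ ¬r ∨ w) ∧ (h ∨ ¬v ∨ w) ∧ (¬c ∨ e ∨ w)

v = True; q = False; w = True; c = False; h = False; r = True; e = True

Unit clause (¬c) forces c = False.
Set v = True.
Set q = False.
  then (c ∨ e ∨ q ∨ ¬v) forces e = True.
  then (q ∨ r) forces r = True.
Try w = False:
  (¬e ∨ ¬h ∨ q ∨ w) forces h = False.
  clause (h ∨ ¬r ∨ w) is falsified — backtrack.
So w = True.
Set h = False.
All clauses satisfied.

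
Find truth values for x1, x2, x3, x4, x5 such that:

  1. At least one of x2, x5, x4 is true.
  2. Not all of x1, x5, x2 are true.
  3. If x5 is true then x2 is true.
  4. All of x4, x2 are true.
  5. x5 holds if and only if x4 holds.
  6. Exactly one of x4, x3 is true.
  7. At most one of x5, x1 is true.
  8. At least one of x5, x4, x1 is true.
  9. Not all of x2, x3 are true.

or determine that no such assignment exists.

x1: False, x2: True, x3: False, x4: True, x5: True

  (1) {x2, x5, x4}: 3 true — at least one ✓
  (2) {x1, x5, x2}: 2/3 true — not all ✓
  (3) x5=T ⇒ x2: T ✓
  (4) {x4, x2}: all 2 true ✓
  (5) x5=T, x4=T — same ✓
  (6) {x4, x3}: 1 true — exactly one ✓
  (7) {x5, x1}: 1 true — at most one ✓
  (8) {x5, x4, x1}: 2 true — at least one ✓
  (9) {x2, x3}: 1/2 true — not all ✓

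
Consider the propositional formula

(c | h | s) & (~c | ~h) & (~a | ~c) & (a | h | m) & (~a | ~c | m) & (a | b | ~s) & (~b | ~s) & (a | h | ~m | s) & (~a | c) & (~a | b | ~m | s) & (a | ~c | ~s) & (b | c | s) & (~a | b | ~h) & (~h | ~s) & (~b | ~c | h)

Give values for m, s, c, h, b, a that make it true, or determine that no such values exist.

m = True; s = False; c = False; h = True; b = True; a = False

Set m = True.
Try s = True:
  (~b | ~s) forces b = False.
  (a | b | ~s) forces a = True.
  (~a | ~c) forces c = False.
  clause (~a | c) is falsified — backtrack.
So s = False.
Set c = False.
  then (c | h | s) forces h = True.
  then (~a | c) forces a = False.
  then (b | c | s) forces b = True.
All clauses satisfied.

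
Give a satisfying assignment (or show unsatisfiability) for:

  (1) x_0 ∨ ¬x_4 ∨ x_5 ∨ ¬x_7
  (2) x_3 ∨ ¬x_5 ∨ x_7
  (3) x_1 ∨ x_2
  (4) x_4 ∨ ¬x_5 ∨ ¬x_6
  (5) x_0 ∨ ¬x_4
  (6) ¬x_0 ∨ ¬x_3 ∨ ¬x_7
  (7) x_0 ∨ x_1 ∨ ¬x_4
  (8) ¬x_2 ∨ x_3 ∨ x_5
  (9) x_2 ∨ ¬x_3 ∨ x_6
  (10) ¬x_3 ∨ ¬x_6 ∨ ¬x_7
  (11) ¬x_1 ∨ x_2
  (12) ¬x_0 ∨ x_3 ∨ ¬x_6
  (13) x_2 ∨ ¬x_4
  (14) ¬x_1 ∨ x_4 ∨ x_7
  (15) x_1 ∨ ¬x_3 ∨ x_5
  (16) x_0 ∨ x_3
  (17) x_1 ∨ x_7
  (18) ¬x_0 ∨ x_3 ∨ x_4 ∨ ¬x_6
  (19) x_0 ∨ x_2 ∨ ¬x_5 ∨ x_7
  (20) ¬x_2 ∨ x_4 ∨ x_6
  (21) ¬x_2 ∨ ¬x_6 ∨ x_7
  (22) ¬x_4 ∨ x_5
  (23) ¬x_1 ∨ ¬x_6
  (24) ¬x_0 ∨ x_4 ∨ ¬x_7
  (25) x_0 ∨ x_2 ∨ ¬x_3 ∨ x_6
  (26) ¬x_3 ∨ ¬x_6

Try x_0 = False:
  (x_0 ∨ ¬x_4) forces x_4 = False.
  (x_0 ∨ x_3) forces x_3 = True.
  (¬x_3 ∨ ¬x_6) forces x_6 = False.
  (x_2 ∨ ¬x_3 ∨ x_6) forces x_2 = True.
  clause (¬x_2 ∨ x_4 ∨ x_6) is falsified — backtrack.
So x_0 = True.
Set x_1 = False.
  then (x_1 ∨ x_2) forces x_2 = True.
  then (x_1 ∨ x_7) forces x_7 = True.
  then (¬x_0 ∨ x_4 ∨ ¬x_7) forces x_4 = True.
  then (¬x_0 ∨ ¬x_3 ∨ ¬x_7) forces x_3 = False.
  then (¬x_2 ∨ x_3 ∨ x_5) forces x_5 = True.
  then (¬x_0 ∨ x_3 ∨ ¬x_6) forces x_6 = False.
All clauses satisfied.

x_0: True, x_1: False, x_2: True, x_3: False, x_4: True, x_5: True, x_6: False, x_7: True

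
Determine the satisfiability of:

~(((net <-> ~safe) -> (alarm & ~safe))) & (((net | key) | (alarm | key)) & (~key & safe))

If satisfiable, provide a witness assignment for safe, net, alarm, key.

safe = True, net = False, alarm = True, key = False

  ~(((net <-> ~safe) -> (alarm & ~safe))) = True
    (net <-> ~safe) -> (alarm & ~safe) = False
      net <-> ~safe = True
        ~safe = False
      alarm & ~safe = False
        ~safe = False
  ((net | key) | (alarm | key)) & (~key & safe) = True
    (net | key) | (alarm | key) = True
      net | key = False
      alarm | key = True
    ~key & safe = True
      ~key = True
Both conjuncts True, so the formula holds.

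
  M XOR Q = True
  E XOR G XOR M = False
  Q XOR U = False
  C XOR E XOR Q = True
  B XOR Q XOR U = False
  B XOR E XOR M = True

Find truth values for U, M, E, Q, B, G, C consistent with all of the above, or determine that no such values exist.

U = False; M = True; E = False; Q = False; B = False; G = True; C = True

M XOR Q = T XOR F = True ✓
E XOR G XOR M = F XOR T XOR T = False ✓
Q XOR U = F XOR F = False ✓
C XOR E XOR Q = T XOR F XOR F = True ✓
B XOR Q XOR U = F XOR F XOR F = False ✓
B XOR E XOR M = F XOR F XOR T = True ✓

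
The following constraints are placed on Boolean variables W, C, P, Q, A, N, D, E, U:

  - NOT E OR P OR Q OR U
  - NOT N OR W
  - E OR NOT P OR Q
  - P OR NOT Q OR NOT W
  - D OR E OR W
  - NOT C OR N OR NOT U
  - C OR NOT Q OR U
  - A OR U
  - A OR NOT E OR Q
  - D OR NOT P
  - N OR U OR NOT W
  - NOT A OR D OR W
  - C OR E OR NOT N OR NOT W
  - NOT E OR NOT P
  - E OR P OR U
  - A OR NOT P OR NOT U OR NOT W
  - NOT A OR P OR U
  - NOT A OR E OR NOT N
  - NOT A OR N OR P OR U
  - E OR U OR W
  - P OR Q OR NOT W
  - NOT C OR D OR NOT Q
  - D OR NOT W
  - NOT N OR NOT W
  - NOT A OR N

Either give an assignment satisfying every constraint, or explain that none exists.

W = False, C = False, P = False, Q = True, A = False, N = False, D = False, E = True, U = True

Set W = False.
  then (NOT N OR W) forces N = False.
  then (NOT A OR N) forces A = False.
  then (A OR U) forces U = True.
  then (NOT C OR N OR NOT U) forces C = False.
Set P = False.
Set Q = True.
Set D = False.
  then (D OR E OR W) forces E = True.
All clauses satisfied.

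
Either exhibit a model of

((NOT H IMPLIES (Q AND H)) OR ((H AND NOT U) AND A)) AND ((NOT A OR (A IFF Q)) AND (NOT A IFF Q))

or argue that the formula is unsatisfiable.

U: True, A: False, H: True, Q: True

  (NOT H IMPLIES (Q AND H)) OR ((H AND NOT U) AND A) = True
    NOT H IMPLIES (Q AND H) = True
      NOT H = False
      Q AND H = True
    (H AND NOT U) AND A = False
      H AND NOT U = False
        NOT U = False
  (NOT A OR (A IFF Q)) AND (NOT A IFF Q) = True
    NOT A OR (A IFF Q) = True
      NOT A = True
      A IFF Q = False
    NOT A IFF Q = True
      NOT A = True
Both conjuncts True, so the formula holds.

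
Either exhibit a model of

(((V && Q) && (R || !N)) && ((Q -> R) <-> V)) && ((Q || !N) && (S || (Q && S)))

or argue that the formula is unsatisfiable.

S=T; Q=T; V=T; N=T; R=T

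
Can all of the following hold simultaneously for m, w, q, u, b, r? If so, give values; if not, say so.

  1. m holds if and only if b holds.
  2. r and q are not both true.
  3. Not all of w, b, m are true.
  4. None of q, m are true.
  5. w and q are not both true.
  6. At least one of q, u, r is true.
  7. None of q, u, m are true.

m=F, w=F, q=F, u=F, b=F, r=T

  (1) m=F, b=F — same ✓
  (2) r=T, q=F — not both ✓
  (3) {w, b, m}: 0/3 true — not all ✓
  (4) {q, m}: 0 true — none ✓
  (5) w=F, q=F — not both ✓
  (6) {q, u, r}: 1 true — at least one ✓
  (7) {q, u, m}: 0 true — none ✓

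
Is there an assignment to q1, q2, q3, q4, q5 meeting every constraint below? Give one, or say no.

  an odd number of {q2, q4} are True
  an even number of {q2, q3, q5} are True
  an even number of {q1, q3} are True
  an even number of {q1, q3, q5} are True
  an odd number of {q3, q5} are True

q1=T, q2=T, q3=T, q4=F, q5=F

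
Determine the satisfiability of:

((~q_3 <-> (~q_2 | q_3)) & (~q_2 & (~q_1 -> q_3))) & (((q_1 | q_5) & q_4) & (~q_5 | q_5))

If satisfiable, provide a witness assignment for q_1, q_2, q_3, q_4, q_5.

q_1 = True, q_2 = False, q_3 = False, q_4 = True, q_5 = False

  (~q_3 <-> (~q_2 | q_3)) & (~q_2 & (~q_1 -> q_3)) = True
    ~q_3 <-> (~q_2 | q_3) = True
      ~q_3 = True
      ~q_2 | q_3 = True
        ~q_2 = True
    ~q_2 & (~q_1 -> q_3) = True
      ~q_2 = True
      ~q_1 -> q_3 = True
        ~q_1 = False
  ((q_1 | q_5) & q_4) & (~q_5 | q_5) = True
    (q_1 | q_5) & q_4 = True
      q_1 | q_5 = True
    ~q_5 | q_5 = True
      ~q_5 = True
Both conjuncts True, so the formula holds.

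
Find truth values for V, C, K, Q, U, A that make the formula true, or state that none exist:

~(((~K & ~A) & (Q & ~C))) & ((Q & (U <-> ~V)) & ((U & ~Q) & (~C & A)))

No satisfying assignment exists.

Case Q = True: the conjunct ~Q is False.
Case Q = False: the conjunct Q is False.
Both cases fail — unsatisfiable.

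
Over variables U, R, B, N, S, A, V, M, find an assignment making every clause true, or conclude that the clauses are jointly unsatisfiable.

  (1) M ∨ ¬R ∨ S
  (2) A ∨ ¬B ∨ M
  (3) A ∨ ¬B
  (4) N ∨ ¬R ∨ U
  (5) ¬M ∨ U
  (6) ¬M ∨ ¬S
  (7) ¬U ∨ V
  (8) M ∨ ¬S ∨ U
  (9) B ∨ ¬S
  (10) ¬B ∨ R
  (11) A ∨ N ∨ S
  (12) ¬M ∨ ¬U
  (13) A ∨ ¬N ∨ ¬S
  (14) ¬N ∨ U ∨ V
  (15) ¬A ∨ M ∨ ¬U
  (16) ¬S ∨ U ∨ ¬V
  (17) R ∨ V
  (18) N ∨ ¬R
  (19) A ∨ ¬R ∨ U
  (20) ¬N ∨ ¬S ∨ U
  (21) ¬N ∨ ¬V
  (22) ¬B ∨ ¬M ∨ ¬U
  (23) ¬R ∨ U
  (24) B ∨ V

U = False; R = False; B = False; N = False; S = False; A = True; V = True; M = False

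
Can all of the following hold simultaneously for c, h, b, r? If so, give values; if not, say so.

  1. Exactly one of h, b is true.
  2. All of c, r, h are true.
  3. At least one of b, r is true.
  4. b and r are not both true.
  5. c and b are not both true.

c: True, h: True, b: False, r: True

  (1) {h, b}: 1 true — exactly one ✓
  (2) {c, r, h}: all 3 true ✓
  (3) {b, r}: 1 true — at least one ✓
  (4) b=F, r=T — not both ✓
  (5) c=T, b=F — not both ✓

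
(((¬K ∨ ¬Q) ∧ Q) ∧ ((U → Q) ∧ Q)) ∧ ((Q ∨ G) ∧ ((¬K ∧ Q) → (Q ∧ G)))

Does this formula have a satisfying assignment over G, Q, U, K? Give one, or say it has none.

G=T, Q=T, U=T, K=F

  ((¬K ∨ ¬Q) ∧ Q) ∧ ((U → Q) ∧ Q) = True
    (¬K ∨ ¬Q) ∧ Q = True
      ¬K ∨ ¬Q = True
        ¬K = True
        ¬Q = False
    (U → Q) ∧ Q = True
      U → Q = True
  (Q ∨ G) ∧ ((¬K ∧ Q) → (Q ∧ G)) = True
    Q ∨ G = True
    (¬K ∧ Q) → (Q ∧ G) = True
      ¬K ∧ Q = True
        ¬K = True
      Q ∧ G = True
Both conjuncts True, so the formula holds.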